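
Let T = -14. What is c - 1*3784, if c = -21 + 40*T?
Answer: -4365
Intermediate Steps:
c = -581 (c = -21 + 40*(-14) = -21 - 560 = -581)
c - 1*3784 = -581 - 1*3784 = -581 - 3784 = -4365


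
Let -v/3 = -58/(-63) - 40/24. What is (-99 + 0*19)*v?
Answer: -1551/7 ≈ -221.57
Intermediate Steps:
v = 47/21 (v = -3*(-58/(-63) - 40/24) = -3*(-58*(-1/63) - 40*1/24) = -3*(58/63 - 5/3) = -3*(-47/63) = 47/21 ≈ 2.2381)
(-99 + 0*19)*v = (-99 + 0*19)*(47/21) = (-99 + 0)*(47/21) = -99*47/21 = -1551/7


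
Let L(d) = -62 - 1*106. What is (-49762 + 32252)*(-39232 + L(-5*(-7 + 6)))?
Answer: 689894000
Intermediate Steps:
L(d) = -168 (L(d) = -62 - 106 = -168)
(-49762 + 32252)*(-39232 + L(-5*(-7 + 6))) = (-49762 + 32252)*(-39232 - 168) = -17510*(-39400) = 689894000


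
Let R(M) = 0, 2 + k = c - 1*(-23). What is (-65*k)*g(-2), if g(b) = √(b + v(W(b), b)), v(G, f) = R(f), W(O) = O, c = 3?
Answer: -1560*I*√2 ≈ -2206.2*I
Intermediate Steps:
k = 24 (k = -2 + (3 - 1*(-23)) = -2 + (3 + 23) = -2 + 26 = 24)
v(G, f) = 0
g(b) = √b (g(b) = √(b + 0) = √b)
(-65*k)*g(-2) = (-65*24)*√(-2) = -1560*I*√2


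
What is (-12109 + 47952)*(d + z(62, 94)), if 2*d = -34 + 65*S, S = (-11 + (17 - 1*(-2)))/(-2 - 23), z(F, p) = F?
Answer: 6200839/5 ≈ 1.2402e+6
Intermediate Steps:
S = -8/25 (S = (-11 + (17 + 2))/(-25) = (-11 + 19)*(-1/25) = 8*(-1/25) = -8/25 ≈ -0.32000)
d = -137/5 (d = (-34 + 65*(-8/25))/2 = (-34 - 104/5)/2 = (1/2)*(-274/5) = -137/5 ≈ -27.400)
(-12109 + 47952)*(d + z(62, 94)) = (-12109 + 47952)*(-137/5 + 62) = 35843*(173/5) = 6200839/5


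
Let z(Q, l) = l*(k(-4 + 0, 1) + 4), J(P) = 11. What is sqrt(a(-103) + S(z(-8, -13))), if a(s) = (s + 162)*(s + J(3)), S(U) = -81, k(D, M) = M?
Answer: I*sqrt(5509) ≈ 74.223*I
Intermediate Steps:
z(Q, l) = 5*l (z(Q, l) = l*(1 + 4) = l*5 = 5*l)
a(s) = (11 + s)*(162 + s) (a(s) = (s + 162)*(s + 11) = (162 + s)*(11 + s) = (11 + s)*(162 + s))
sqrt(a(-103) + S(z(-8, -13))) = sqrt((1782 + (-103)**2 + 173*(-103)) - 81) = sqrt((1782 + 10609 - 17819) - 81) = sqrt(-5428 - 81) = sqrt(-5509) = I*sqrt(5509)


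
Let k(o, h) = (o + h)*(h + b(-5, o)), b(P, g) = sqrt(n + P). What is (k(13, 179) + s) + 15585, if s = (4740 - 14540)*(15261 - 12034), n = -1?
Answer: -31574647 + 192*I*sqrt(6) ≈ -3.1575e+7 + 470.3*I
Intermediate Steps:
b(P, g) = sqrt(-1 + P)
k(o, h) = (h + o)*(h + I*sqrt(6)) (k(o, h) = (o + h)*(h + sqrt(-1 - 5)) = (h + o)*(h + sqrt(-6)) = (h + o)*(h + I*sqrt(6)))
s = -31624600 (s = -9800*3227 = -31624600)
(k(13, 179) + s) + 15585 = ((179**2 + 179*13 + I*179*sqrt(6) + I*13*sqrt(6)) - 31624600) + 15585 = ((32041 + 2327 + 179*I*sqrt(6) + 13*I*sqrt(6)) - 31624600) + 15585 = ((34368 + 192*I*sqrt(6)) - 31624600) + 15585 = (-31590232 + 192*I*sqrt(6)) + 15585 = -31574647 + 192*I*sqrt(6)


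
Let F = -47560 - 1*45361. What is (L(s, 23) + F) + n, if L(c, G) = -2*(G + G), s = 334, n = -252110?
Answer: -345123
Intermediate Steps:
F = -92921 (F = -47560 - 45361 = -92921)
L(c, G) = -4*G
(L(s, 23) + F) + n = (-4*23 - 92921) - 252110 = (-92 - 92921) - 252110 = -93013 - 252110 = -345123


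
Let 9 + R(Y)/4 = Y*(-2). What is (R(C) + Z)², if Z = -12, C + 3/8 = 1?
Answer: 2809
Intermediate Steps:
C = 5/8 (C = -3/8 + 1 = 5/8 ≈ 0.62500)
R(Y) = -36 - 8*Y (R(Y) = -36 + 4*(Y*(-2)) = -36 + 4*(-2*Y) = -36 - 8*Y)
(R(C) + Z)² = ((-36 - 8*5/8) - 12)² = ((-36 - 5) - 12)² = (-41 - 12)² = (-53)² = 2809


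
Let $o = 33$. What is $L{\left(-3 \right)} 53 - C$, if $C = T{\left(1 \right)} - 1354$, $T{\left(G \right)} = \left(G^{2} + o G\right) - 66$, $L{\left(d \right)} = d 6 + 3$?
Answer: $591$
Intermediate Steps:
$L{\left(d \right)} = 3 + 6 d$ ($L{\left(d \right)} = 6 d + 3 = 3 + 6 d$)
$T{\left(G \right)} = -66 + G^{2} + 33 G$ ($T{\left(G \right)} = \left(G^{2} + 33 G\right) - 66 = -66 + G^{2} + 33 G$)
$C = -1386$ ($C = \left(-66 + 1^{2} + 33 \cdot 1\right) - 1354 = \left(-66 + 1 + 33\right) - 1354 = -32 - 1354 = -1386$)
$L{\left(-3 \right)} 53 - C = \left(3 + 6 \left(-3\right)\right) 53 - -1386 = \left(3 - 18\right) 53 + 1386 = \left(-15\right) 53 + 1386 = -795 + 1386 = 591$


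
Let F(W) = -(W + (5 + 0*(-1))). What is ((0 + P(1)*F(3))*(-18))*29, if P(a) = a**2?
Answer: 4176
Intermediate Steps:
F(W) = -5 - W (F(W) = -(W + (5 + 0)) = -(W + 5) = -(5 + W) = -5 - W)
((0 + P(1)*F(3))*(-18))*29 = ((0 + 1**2*(-5 - 1*3))*(-18))*29 = ((0 + 1*(-5 - 3))*(-18))*29 = ((0 + 1*(-8))*(-18))*29 = ((0 - 8)*(-18))*29 = -8*(-18)*29 = 144*29 = 4176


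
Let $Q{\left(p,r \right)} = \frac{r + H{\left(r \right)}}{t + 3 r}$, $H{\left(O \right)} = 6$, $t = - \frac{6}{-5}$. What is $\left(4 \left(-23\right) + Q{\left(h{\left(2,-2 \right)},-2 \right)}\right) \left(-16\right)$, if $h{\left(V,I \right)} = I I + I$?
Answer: $\frac{4456}{3} \approx 1485.3$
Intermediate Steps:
$t = \frac{6}{5}$ ($t = \left(-6\right) \left(- \frac{1}{5}\right) = \frac{6}{5} \approx 1.2$)
$h{\left(V,I \right)} = I + I^{2}$ ($h{\left(V,I \right)} = I^{2} + I = I + I^{2}$)
$Q{\left(p,r \right)} = \frac{6 + r}{\frac{6}{5} + 3 r}$ ($Q{\left(p,r \right)} = \frac{r + 6}{\frac{6}{5} + 3 r} = \frac{6 + r}{\frac{6}{5} + 3 r}$)
$\left(4 \left(-23\right) + Q{\left(h{\left(2,-2 \right)},-2 \right)}\right) \left(-16\right) = \left(4 \left(-23\right) + \frac{5 \left(6 - 2\right)}{3 \left(2 + 5 \left(-2\right)\right)}\right) \left(-16\right) = \left(-92 + \frac{5}{3} \frac{1}{2 - 10} \cdot 4\right) \left(-16\right) = \left(-92 + \frac{5}{3} \frac{1}{-8} \cdot 4\right) \left(-16\right) = \left(-92 + \frac{5}{3} \left(- \frac{1}{8}\right) 4\right) \left(-16\right) = \left(-92 - \frac{5}{6}\right) \left(-16\right) = \left(- \frac{557}{6}\right) \left(-16\right) = \frac{4456}{3}$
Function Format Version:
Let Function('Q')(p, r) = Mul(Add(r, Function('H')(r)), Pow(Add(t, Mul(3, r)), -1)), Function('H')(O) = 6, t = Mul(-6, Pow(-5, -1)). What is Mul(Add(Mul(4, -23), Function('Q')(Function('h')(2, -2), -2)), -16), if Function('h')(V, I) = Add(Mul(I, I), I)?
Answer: Rational(4456, 3) ≈ 1485.3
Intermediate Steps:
t = Rational(6, 5) (t = Mul(-6, Rational(-1, 5)) = Rational(6, 5) ≈ 1.2000)
Function('h')(V, I) = Add(I, Pow(I, 2)) (Function('h')(V, I) = Add(Pow(I, 2), I) = Add(I, Pow(I, 2)))
Function('Q')(p, r) = Mul(Pow(Add(Rational(6, 5), Mul(3, r)), -1), Add(6, r)) (Function('Q')(p, r) = Mul(Add(r, 6), Pow(Add(Rational(6, 5), Mul(3, r)), -1)) = Mul(Add(6, r), Pow(Add(Rational(6, 5), Mul(3, r)), -1)) = Mul(Pow(Add(Rational(6, 5), Mul(3, r)), -1), Add(6, r)))
Mul(Add(Mul(4, -23), Function('Q')(Function('h')(2, -2), -2)), -16) = Mul(Add(Mul(4, -23), Mul(Rational(5, 3), Pow(Add(2, Mul(5, -2)), -1), Add(6, -2))), -16) = Mul(Add(-92, Mul(Rational(5, 3), Pow(Add(2, -10), -1), 4)), -16) = Mul(Add(-92, Mul(Rational(5, 3), Pow(-8, -1), 4)), -16) = Mul(Add(-92, Mul(Rational(5, 3), Rational(-1, 8), 4)), -16) = Mul(Add(-92, Rational(-5, 6)), -16) = Mul(Rational(-557, 6), -16) = Rational(4456, 3)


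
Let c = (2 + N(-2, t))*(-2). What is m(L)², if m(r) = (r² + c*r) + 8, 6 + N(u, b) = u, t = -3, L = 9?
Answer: 38809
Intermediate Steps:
N(u, b) = -6 + u
c = 12 (c = (2 + (-6 - 2))*(-2) = (2 - 8)*(-2) = -6*(-2) = 12)
m(r) = 8 + r² + 12*r (m(r) = (r² + 12*r) + 8 = 8 + r² + 12*r)
m(L)² = (8 + 9² + 12*9)² = (8 + 81 + 108)² = 197² = 38809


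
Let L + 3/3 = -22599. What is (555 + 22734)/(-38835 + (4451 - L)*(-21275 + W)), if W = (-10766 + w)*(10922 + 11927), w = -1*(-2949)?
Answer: -7763/1610723927381 ≈ -4.8196e-9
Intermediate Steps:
w = 2949
L = -22600 (L = -1 - 22599 = -22600)
W = -178610633 (W = (-10766 + 2949)*(10922 + 11927) = -7817*22849 = -178610633)
(555 + 22734)/(-38835 + (4451 - L)*(-21275 + W)) = (555 + 22734)/(-38835 + (4451 - 1*(-22600))*(-21275 - 178610633)) = 23289/(-38835 + (4451 + 22600)*(-178631908)) = 23289/(-38835 + 27051*(-178631908)) = 23289/(-38835 - 4832171743308) = 23289/(-4832171782143) = 23289*(-1/4832171782143) = -7763/1610723927381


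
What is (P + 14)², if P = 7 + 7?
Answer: 784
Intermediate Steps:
P = 14
(P + 14)² = (14 + 14)² = 28² = 784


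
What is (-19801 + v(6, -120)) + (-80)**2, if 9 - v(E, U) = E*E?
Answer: -13428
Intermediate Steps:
v(E, U) = 9 - E**2 (v(E, U) = 9 - E*E = 9 - E**2)
(-19801 + v(6, -120)) + (-80)**2 = (-19801 + (9 - 1*6**2)) + (-80)**2 = (-19801 + (9 - 1*36)) + 6400 = (-19801 + (9 - 36)) + 6400 = (-19801 - 27) + 6400 = -19828 + 6400 = -13428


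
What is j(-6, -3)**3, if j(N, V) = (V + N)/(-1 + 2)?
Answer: -729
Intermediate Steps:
j(N, V) = N + V (j(N, V) = (N + V)/1 = (N + V)*1 = N + V)
j(-6, -3)**3 = (-6 - 3)**3 = (-9)**3 = -729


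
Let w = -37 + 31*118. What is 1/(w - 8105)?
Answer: -1/4484 ≈ -0.00022302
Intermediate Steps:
w = 3621 (w = -37 + 3658 = 3621)
1/(w - 8105) = 1/(3621 - 8105) = 1/(-4484) = -1/4484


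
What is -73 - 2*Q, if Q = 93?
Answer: -259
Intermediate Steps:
-73 - 2*Q = -73 - 2*93 = -73 - 186 = -259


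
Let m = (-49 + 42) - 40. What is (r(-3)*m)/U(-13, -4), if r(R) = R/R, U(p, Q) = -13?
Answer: 47/13 ≈ 3.6154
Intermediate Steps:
r(R) = 1
m = -47 (m = -7 - 40 = -47)
(r(-3)*m)/U(-13, -4) = (1*(-47))/(-13) = -47*(-1/13) = 47/13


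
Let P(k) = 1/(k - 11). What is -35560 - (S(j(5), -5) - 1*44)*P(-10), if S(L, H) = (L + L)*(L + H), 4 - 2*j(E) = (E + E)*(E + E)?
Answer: -741716/21 ≈ -35320.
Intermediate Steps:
j(E) = 2 - 2*E² (j(E) = 2 - (E + E)*(E + E)/2 = 2 - 2*E*2*E/2 = 2 - 2*E²)
P(k) = 1/(-11 + k)
S(L, H) = 2*L*(H + L) (S(L, H) = (2*L)*(H + L) = 2*L*(H + L))
-35560 - (S(j(5), -5) - 1*44)*P(-10) = -35560 - (2*(2 - 2*5²)*(-5 + (2 - 2*5²)) - 1*44)/(-11 - 10) = -35560 - (2*(2 - 2*25)*(-5 + (2 - 2*25)) - 44)/(-21) = -35560 - (2*(2 - 50)*(-5 + (2 - 50)) - 44)*(-1)/21 = -35560 - (2*(-48)*(-5 - 48) - 44)*(-1)/21 = -35560 - (2*(-48)*(-53) - 44)*(-1)/21 = -35560 - (5088 - 44)*(-1)/21 = -35560 - 5044*(-1)/21 = -35560 - 1*(-5044/21) = -35560 + 5044/21 = -741716/21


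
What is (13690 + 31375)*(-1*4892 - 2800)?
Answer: -346639980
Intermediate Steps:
(13690 + 31375)*(-1*4892 - 2800) = 45065*(-4892 - 2800) = 45065*(-7692) = -346639980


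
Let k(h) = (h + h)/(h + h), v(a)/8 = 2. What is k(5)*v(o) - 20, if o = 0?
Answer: -4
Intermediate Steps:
v(a) = 16 (v(a) = 8*2 = 16)
k(h) = 1 (k(h) = (2*h)/((2*h)) = (2*h)*(1/(2*h)) = 1)
k(5)*v(o) - 20 = 1*16 - 20 = 16 - 20 = -4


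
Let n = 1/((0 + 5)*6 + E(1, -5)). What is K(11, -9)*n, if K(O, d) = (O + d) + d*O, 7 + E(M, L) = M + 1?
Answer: -97/25 ≈ -3.8800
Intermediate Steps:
E(M, L) = -6 + M (E(M, L) = -7 + (M + 1) = -7 + (1 + M) = -6 + M)
K(O, d) = O + d + O*d (K(O, d) = (O + d) + O*d = O + d + O*d)
n = 1/25 (n = 1/((0 + 5)*6 + (-6 + 1)) = 1/(5*6 - 5) = 1/(30 - 5) = 1/25 ≈ 0.040000)
K(11, -9)*n = (11 - 9 + 11*(-9))*(1/25) = (11 - 9 - 99)*(1/25) = -97*1/25 = -97/25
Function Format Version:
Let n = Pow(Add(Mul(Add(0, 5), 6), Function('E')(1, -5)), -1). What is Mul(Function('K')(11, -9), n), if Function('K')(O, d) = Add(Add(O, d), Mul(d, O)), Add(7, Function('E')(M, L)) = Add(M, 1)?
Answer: Rational(-97, 25) ≈ -3.8800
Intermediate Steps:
Function('E')(M, L) = Add(-6, M) (Function('E')(M, L) = Add(-7, Add(M, 1)) = Add(-7, Add(1, M)) = Add(-6, M))
Function('K')(O, d) = Add(O, d, Mul(O, d)) (Function('K')(O, d) = Add(Add(O, d), Mul(O, d)) = Add(O, d, Mul(O, d)))
n = Rational(1, 25) (n = Pow(Add(Mul(Add(0, 5), 6), Add(-6, 1)), -1) = Pow(Add(Mul(5, 6), -5), -1) = Pow(Add(30, -5), -1) = Pow(25, -1) = Rational(1, 25) ≈ 0.040000)
Mul(Function('K')(11, -9), n) = Mul(Add(11, -9, Mul(11, -9)), Rational(1, 25)) = Mul(Add(11, -9, -99), Rational(1, 25)) = Mul(-97, Rational(1, 25)) = Rational(-97, 25)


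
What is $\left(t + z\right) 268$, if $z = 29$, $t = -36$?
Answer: $-1876$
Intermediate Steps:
$\left(t + z\right) 268 = \left(-36 + 29\right) 268 = \left(-7\right) 268 = -1876$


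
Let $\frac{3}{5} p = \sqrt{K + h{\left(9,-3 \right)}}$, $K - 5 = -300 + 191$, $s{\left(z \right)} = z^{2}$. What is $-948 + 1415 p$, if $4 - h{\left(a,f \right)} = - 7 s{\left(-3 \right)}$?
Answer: $-948 + \frac{7075 i \sqrt{37}}{3} \approx -948.0 + 14345.0 i$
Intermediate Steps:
$h{\left(a,f \right)} = 67$ ($h{\left(a,f \right)} = 4 - - 7 \left(-3\right)^{2} = 4 - \left(-7\right) 9 = 4 - -63 = 4 + 63 = 67$)
$K = -104$ ($K = 5 + \left(-300 + 191\right) = 5 - 109 = -104$)
$p = \frac{5 i \sqrt{37}}{3}$ ($p = \frac{5 \sqrt{-104 + 67}}{3} = \frac{5 \sqrt{-37}}{3} = \frac{5 i \sqrt{37}}{3} \approx 10.138 i$)
$-948 + 1415 p = -948 + 1415 \frac{5 i \sqrt{37}}{3} = -948 + \frac{7075 i \sqrt{37}}{3}$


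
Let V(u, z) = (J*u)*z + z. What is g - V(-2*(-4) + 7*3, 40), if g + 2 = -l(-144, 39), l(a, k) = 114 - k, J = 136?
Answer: -157877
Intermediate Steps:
g = -77 (g = -2 - (114 - 1*39) = -2 - (114 - 39) = -2 - 1*75 = -2 - 75 = -77)
V(u, z) = z + 136*u*z (V(u, z) = (136*u)*z + z = 136*u*z + z = z + 136*u*z)
g - V(-2*(-4) + 7*3, 40) = -77 - 40*(1 + 136*(-2*(-4) + 7*3)) = -77 - 40*(1 + 136*(8 + 21)) = -77 - 40*(1 + 136*29) = -77 - 40*(1 + 3944) = -77 - 40*3945 = -77 - 1*157800 = -77 - 157800 = -157877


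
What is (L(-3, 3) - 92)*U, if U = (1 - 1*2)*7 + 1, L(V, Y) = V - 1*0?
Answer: 570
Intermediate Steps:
L(V, Y) = V (L(V, Y) = V + 0 = V)
U = -6 (U = (1 - 2)*7 + 1 = -1*7 + 1 = -7 + 1 = -6)
(L(-3, 3) - 92)*U = (-3 - 92)*(-6) = -95*(-6) = 570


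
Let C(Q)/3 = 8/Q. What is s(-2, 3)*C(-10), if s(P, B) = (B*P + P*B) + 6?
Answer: 72/5 ≈ 14.400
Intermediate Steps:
C(Q) = 24/Q (C(Q) = 3*(8/Q) = 24/Q)
s(P, B) = 6 + 2*B*P (s(P, B) = (B*P + B*P) + 6 = 2*B*P + 6 = 6 + 2*B*P)
s(-2, 3)*C(-10) = (6 + 2*3*(-2))*(24/(-10)) = (6 - 12)*(24*(-1/10)) = -6*(-12/5) = 72/5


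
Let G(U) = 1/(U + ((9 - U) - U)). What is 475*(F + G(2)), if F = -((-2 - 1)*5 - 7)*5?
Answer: 366225/7 ≈ 52318.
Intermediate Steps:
F = 110 (F = -(-3*5 - 7)*5 = -(-15 - 7)*5 = -(-22)*5 = -1*(-110) = 110)
G(U) = 1/(9 - U) (G(U) = 1/(U + (9 - 2*U)) = 1/(9 - U))
475*(F + G(2)) = 475*(110 - 1/(-9 + 2)) = 475*(110 - 1/(-7)) = 475*(110 - 1*(-⅐)) = 475*(110 + ⅐) = 475*(771/7) = 366225/7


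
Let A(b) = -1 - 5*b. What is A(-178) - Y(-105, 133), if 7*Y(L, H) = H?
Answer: 870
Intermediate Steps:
Y(L, H) = H/7
A(-178) - Y(-105, 133) = (-1 - 5*(-178)) - 133/7 = (-1 + 890) - 1*19 = 889 - 19 = 870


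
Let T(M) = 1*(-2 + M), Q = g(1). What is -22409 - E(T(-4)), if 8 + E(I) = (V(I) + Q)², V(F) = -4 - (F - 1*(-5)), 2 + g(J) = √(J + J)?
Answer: -22428 + 10*√2 ≈ -22414.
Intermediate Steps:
g(J) = -2 + √2*√J (g(J) = -2 + √(J + J) = -2 + √(2*J) = -2 + √2*√J)
Q = -2 + √2 (Q = -2 + √2*√1 = -2 + √2*1 = -2 + √2 ≈ -0.58579)
T(M) = -2 + M
V(F) = -9 - F (V(F) = -4 - (F + 5) = -4 - (5 + F) = -4 + (-5 - F) = -9 - F)
E(I) = -8 + (-11 + √2 - I)² (E(I) = -8 + ((-9 - I) + (-2 + √2))² = -8 + (-11 + √2 - I)²)
-22409 - E(T(-4)) = -22409 - (-8 + (11 + (-2 - 4) - √2)²) = -22409 - (-8 + (11 - 6 - √2)²) = -22409 - (-8 + (5 - √2)²) = -22409 + (8 - (5 - √2)²) = -22401 - (5 - √2)²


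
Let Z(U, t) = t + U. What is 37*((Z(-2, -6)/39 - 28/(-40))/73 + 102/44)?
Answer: 13469998/156585 ≈ 86.024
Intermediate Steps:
Z(U, t) = U + t
37*((Z(-2, -6)/39 - 28/(-40))/73 + 102/44) = 37*(((-2 - 6)/39 - 28/(-40))/73 + 102/44) = 37*((-8*1/39 - 28*(-1/40))*(1/73) + 102*(1/44)) = 37*((-8/39 + 7/10)*(1/73) + 51/22) = 37*((193/390)*(1/73) + 51/22) = 37*(193/28470 + 51/22) = 37*(364054/156585) = 13469998/156585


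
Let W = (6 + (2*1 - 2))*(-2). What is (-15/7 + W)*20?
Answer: -1980/7 ≈ -282.86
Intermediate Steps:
W = -12 (W = (6 + (2 - 2))*(-2) = (6 + 0)*(-2) = 6*(-2) = -12)
(-15/7 + W)*20 = (-15/7 - 12)*20 = -99/7*20 = -1980/7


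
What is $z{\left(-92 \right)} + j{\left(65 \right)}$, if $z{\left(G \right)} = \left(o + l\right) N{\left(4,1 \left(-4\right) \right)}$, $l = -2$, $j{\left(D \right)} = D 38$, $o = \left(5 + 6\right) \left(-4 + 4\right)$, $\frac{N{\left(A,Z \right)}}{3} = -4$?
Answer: $2494$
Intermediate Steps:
$N{\left(A,Z \right)} = -12$ ($N{\left(A,Z \right)} = 3 \left(-4\right) = -12$)
$o = 0$ ($o = 11 \cdot 0 = 0$)
$j{\left(D \right)} = 38 D$
$z{\left(G \right)} = 24$ ($z{\left(G \right)} = \left(0 - 2\right) \left(-12\right) = \left(-2\right) \left(-12\right) = 24$)
$z{\left(-92 \right)} + j{\left(65 \right)} = 24 + 38 \cdot 65 = 24 + 2470 = 2494$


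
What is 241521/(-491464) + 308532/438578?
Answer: 3264755265/15396092728 ≈ 0.21205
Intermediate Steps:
241521/(-491464) + 308532/438578 = 241521*(-1/491464) + 308532*(1/438578) = -241521/491464 + 22038/31327 = 3264755265/15396092728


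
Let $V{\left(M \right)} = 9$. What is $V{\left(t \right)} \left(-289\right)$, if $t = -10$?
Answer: $-2601$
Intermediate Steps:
$V{\left(t \right)} \left(-289\right) = 9 \left(-289\right) = -2601$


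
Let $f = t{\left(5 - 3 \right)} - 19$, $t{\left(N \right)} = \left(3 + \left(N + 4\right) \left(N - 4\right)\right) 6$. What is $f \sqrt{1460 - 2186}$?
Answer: $- 803 i \sqrt{6} \approx - 1966.9 i$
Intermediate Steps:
$t{\left(N \right)} = 18 + 6 \left(-4 + N\right) \left(4 + N\right)$ ($t{\left(N \right)} = \left(3 + \left(4 + N\right) \left(-4 + N\right)\right) 6 = \left(3 + \left(-4 + N\right) \left(4 + N\right)\right) 6 = 18 + 6 \left(-4 + N\right) \left(4 + N\right)$)
$f = -73$ ($f = \left(-78 + 6 \left(5 - 3\right)^{2}\right) - 19 = \left(-78 + 6 \cdot 2^{2}\right) - 19 = \left(-78 + 6 \cdot 4\right) - 19 = \left(-78 + 24\right) - 19 = -54 - 19 = -73$)
$f \sqrt{1460 - 2186} = - 73 \sqrt{1460 - 2186} = - 73 \sqrt{-726} = - 73 \cdot 11 i \sqrt{6} = - 803 i \sqrt{6}$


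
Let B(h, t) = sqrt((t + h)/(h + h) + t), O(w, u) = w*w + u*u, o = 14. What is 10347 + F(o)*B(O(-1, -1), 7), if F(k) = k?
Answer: 10347 + 7*sqrt(37) ≈ 10390.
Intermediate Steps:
O(w, u) = u**2 + w**2 (O(w, u) = w**2 + u**2 = u**2 + w**2)
B(h, t) = sqrt(t + (h + t)/(2*h)) (B(h, t) = sqrt((h + t)/((2*h)) + t) = sqrt((h + t)*(1/(2*h)) + t) = sqrt((h + t)/(2*h) + t) = sqrt(t + (h + t)/(2*h)))
10347 + F(o)*B(O(-1, -1), 7) = 10347 + 14*(sqrt(2 + 4*7 + 2*7/((-1)**2 + (-1)**2))/2) = 10347 + 14*(sqrt(2 + 28 + 2*7/(1 + 1))/2) = 10347 + 14*(sqrt(2 + 28 + 2*7/2)/2) = 10347 + 14*(sqrt(2 + 28 + 2*7*(1/2))/2) = 10347 + 14*(sqrt(2 + 28 + 7)/2) = 10347 + 14*(sqrt(37)/2) = 10347 + 7*sqrt(37)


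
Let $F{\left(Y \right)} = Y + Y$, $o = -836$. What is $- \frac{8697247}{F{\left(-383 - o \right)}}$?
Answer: $- \frac{8697247}{906} \approx -9599.6$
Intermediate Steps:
$F{\left(Y \right)} = 2 Y$
$- \frac{8697247}{F{\left(-383 - o \right)}} = - \frac{8697247}{2 \left(-383 - -836\right)} = - \frac{8697247}{2 \left(-383 + 836\right)} = - \frac{8697247}{2 \cdot 453} = - \frac{8697247}{906}$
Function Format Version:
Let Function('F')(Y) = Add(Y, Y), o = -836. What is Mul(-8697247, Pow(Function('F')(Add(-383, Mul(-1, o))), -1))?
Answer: Rational(-8697247, 906) ≈ -9599.6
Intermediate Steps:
Function('F')(Y) = Mul(2, Y)
Mul(-8697247, Pow(Function('F')(Add(-383, Mul(-1, o))), -1)) = Mul(-8697247, Pow(Mul(2, Add(-383, Mul(-1, -836))), -1)) = Mul(-8697247, Pow(Mul(2, Add(-383, 836)), -1)) = Mul(-8697247, Pow(Mul(2, 453), -1)) = Mul(-8697247, Pow(906, -1)) = Mul(-8697247, Rational(1, 906)) = Rational(-8697247, 906)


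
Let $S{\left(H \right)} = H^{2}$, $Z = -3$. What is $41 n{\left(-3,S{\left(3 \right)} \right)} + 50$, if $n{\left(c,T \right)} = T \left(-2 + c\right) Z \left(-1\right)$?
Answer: $-5485$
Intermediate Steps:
$n{\left(c,T \right)} = - T \left(6 - 3 c\right)$ ($n{\left(c,T \right)} = T \left(-2 + c\right) \left(-3\right) \left(-1\right) = T \left(6 - 3 c\right) \left(-1\right) = - T \left(6 - 3 c\right)$)
$41 n{\left(-3,S{\left(3 \right)} \right)} + 50 = 41 \cdot 3 \cdot 3^{2} \left(-2 - 3\right) + 50 = 41 \cdot 3 \cdot 9 \left(-5\right) + 50 = 41 \left(-135\right) + 50 = -5535 + 50 = -5485$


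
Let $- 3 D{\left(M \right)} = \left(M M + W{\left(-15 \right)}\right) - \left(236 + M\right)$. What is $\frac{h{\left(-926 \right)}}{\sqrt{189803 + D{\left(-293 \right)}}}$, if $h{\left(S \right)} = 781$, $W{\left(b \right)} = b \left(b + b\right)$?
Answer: $\frac{781 \sqrt{1449159}}{483053} \approx 1.9463$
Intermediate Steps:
$W{\left(b \right)} = 2 b^{2}$ ($W{\left(b \right)} = b 2 b = 2 b^{2}$)
$D{\left(M \right)} = - \frac{214}{3} - \frac{M^{2}}{3} + \frac{M}{3}$ ($D{\left(M \right)} = - \frac{\left(M M + 2 \left(-15\right)^{2}\right) - \left(236 + M\right)}{3} = - \frac{\left(M^{2} + 2 \cdot 225\right) - \left(236 + M\right)}{3} = - \frac{\left(M^{2} + 450\right) - \left(236 + M\right)}{3} = - \frac{\left(450 + M^{2}\right) - \left(236 + M\right)}{3} = - \frac{214 + M^{2} - M}{3} = - \frac{214}{3} - \frac{M^{2}}{3} + \frac{M}{3}$)
$\frac{h{\left(-926 \right)}}{\sqrt{189803 + D{\left(-293 \right)}}} = \frac{781}{\sqrt{189803 - \left(169 + \frac{85849}{3}\right)}} = \frac{781}{\sqrt{189803 - \frac{86356}{3}}} = \frac{781}{\sqrt{\frac{483053}{3}}} = \frac{781}{\frac{1}{3} \sqrt{1449159}} = 781 \frac{\sqrt{1449159}}{483053} = \frac{781 \sqrt{1449159}}{483053}$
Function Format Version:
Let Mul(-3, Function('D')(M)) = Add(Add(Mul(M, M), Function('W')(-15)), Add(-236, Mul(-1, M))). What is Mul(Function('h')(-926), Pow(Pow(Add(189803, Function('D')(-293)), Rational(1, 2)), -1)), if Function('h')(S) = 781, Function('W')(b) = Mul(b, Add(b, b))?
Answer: Mul(Rational(781, 483053), Pow(1449159, Rational(1, 2))) ≈ 1.9463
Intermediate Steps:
Function('W')(b) = Mul(2, Pow(b, 2)) (Function('W')(b) = Mul(b, Mul(2, b)) = Mul(2, Pow(b, 2)))
Function('D')(M) = Add(Rational(-214, 3), Mul(Rational(-1, 3), Pow(M, 2)), Mul(Rational(1, 3), M)) (Function('D')(M) = Mul(Rational(-1, 3), Add(Add(Mul(M, M), Mul(2, Pow(-15, 2))), Add(-236, Mul(-1, M)))) = Mul(Rational(-1, 3), Add(Add(Pow(M, 2), Mul(2, 225)), Add(-236, Mul(-1, M)))) = Mul(Rational(-1, 3), Add(Add(Pow(M, 2), 450), Add(-236, Mul(-1, M)))) = Mul(Rational(-1, 3), Add(Add(450, Pow(M, 2)), Add(-236, Mul(-1, M)))) = Mul(Rational(-1, 3), Add(214, Pow(M, 2), Mul(-1, M))) = Add(Rational(-214, 3), Mul(Rational(-1, 3), Pow(M, 2)), Mul(Rational(1, 3), M)))
Mul(Function('h')(-926), Pow(Pow(Add(189803, Function('D')(-293)), Rational(1, 2)), -1)) = Mul(781, Pow(Pow(Add(189803, Add(Rational(-214, 3), Mul(Rational(-1, 3), Pow(-293, 2)), Mul(Rational(1, 3), -293))), Rational(1, 2)), -1)) = Mul(781, Pow(Pow(Add(189803, Add(Rational(-214, 3), Mul(Rational(-1, 3), 85849), Rational(-293, 3))), Rational(1, 2)), -1)) = Mul(781, Pow(Pow(Add(189803, Add(Rational(-214, 3), Rational(-85849, 3), Rational(-293, 3))), Rational(1, 2)), -1)) = Mul(781, Pow(Pow(Add(189803, Rational(-86356, 3)), Rational(1, 2)), -1)) = Mul(781, Pow(Pow(Rational(483053, 3), Rational(1, 2)), -1)) = Mul(781, Pow(Mul(Rational(1, 3), Pow(1449159, Rational(1, 2))), -1)) = Mul(781, Mul(Rational(1, 483053), Pow(1449159, Rational(1, 2)))) = Mul(Rational(781, 483053), Pow(1449159, Rational(1, 2)))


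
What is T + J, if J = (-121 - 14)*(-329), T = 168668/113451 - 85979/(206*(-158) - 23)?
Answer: 54712704069724/1231737507 ≈ 44419.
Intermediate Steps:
T = 5082696319/1231737507 (T = 168668*(1/113451) - 85979/(-32548 - 23) = 168668/113451 - 85979/(-32571) = 168668/113451 - 85979*(-1/32571) = 168668/113451 + 85979/32571 = 5082696319/1231737507 ≈ 4.1264)
J = 44415 (J = -135*(-329) = 44415)
T + J = 5082696319/1231737507 + 44415 = 54712704069724/1231737507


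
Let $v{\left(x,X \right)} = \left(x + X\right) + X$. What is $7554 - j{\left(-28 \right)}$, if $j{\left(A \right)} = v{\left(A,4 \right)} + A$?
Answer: $7602$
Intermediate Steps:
$v{\left(x,X \right)} = x + 2 X$ ($v{\left(x,X \right)} = \left(X + x\right) + X = x + 2 X$)
$j{\left(A \right)} = 8 + 2 A$ ($j{\left(A \right)} = \left(A + 2 \cdot 4\right) + A = \left(A + 8\right) + A = \left(8 + A\right) + A = 8 + 2 A$)
$7554 - j{\left(-28 \right)} = 7554 - \left(8 + 2 \left(-28\right)\right) = 7554 - \left(8 - 56\right) = 7554 - -48 = 7554 + 48 = 7602$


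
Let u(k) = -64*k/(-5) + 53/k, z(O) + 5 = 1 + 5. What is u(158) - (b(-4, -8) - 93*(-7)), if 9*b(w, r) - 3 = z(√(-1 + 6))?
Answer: 9749879/7110 ≈ 1371.3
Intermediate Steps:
z(O) = 1 (z(O) = -5 + (1 + 5) = -5 + 6 = 1)
u(k) = 53/k + 64*k/5 (u(k) = -64*k*(-⅕) + 53/k = 64*k/5 + 53/k = 53/k + 64*k/5)
b(w, r) = 4/9 (b(w, r) = ⅓ + (⅑)*1 = ⅓ + ⅑ = 4/9)
u(158) - (b(-4, -8) - 93*(-7)) = (53/158 + (64/5)*158) - (4/9 - 93*(-7)) = (53*(1/158) + 10112/5) - (4/9 + 651) = (53/158 + 10112/5) - 1*5863/9 = 1597961/790 - 5863/9 = 9749879/7110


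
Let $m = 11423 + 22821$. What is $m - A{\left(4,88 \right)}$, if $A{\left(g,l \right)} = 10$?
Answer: $34234$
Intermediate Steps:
$m = 34244$
$m - A{\left(4,88 \right)} = 34244 - 10 = 34234$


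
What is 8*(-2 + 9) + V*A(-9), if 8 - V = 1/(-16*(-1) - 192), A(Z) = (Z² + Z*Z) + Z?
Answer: 225433/176 ≈ 1280.9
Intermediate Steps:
A(Z) = Z + 2*Z² (A(Z) = (Z² + Z²) + Z = 2*Z² + Z = Z + 2*Z²)
V = 1409/176 (V = 8 - 1/(-16*(-1) - 192) = 8 - 1/(16 - 192) = 8 - 1/(-176) = 8 - 1*(-1/176) = 8 + 1/176 = 1409/176 ≈ 8.0057)
8*(-2 + 9) + V*A(-9) = 8*(-2 + 9) + 1409*(-9*(1 + 2*(-9)))/176 = 8*7 + 1409*(-9*(1 - 18))/176 = 56 + 1409*(-9*(-17))/176 = 56 + (1409/176)*153 = 56 + 215577/176 = 225433/176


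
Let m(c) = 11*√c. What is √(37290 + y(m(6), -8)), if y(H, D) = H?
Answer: √(37290 + 11*√6) ≈ 193.18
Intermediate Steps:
√(37290 + y(m(6), -8)) = √(37290 + 11*√6)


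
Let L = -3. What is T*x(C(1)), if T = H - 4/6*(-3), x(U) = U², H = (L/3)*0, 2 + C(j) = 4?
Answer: 8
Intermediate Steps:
C(j) = 2 (C(j) = -2 + 4 = 2)
H = 0 (H = -3/3*0 = -3*⅓*0 = -1*0 = 0)
T = 2 (T = 0 - 4/6*(-3) = 0 - 4*⅙*(-3) = 0 - ⅔*(-3) = 0 + 2 = 2)
T*x(C(1)) = 2*2² = 2*4 = 8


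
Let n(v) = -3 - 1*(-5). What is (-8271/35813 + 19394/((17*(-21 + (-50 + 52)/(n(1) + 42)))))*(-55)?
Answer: 843979450105/280666481 ≈ 3007.1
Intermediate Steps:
n(v) = 2 (n(v) = -3 + 5 = 2)
(-8271/35813 + 19394/((17*(-21 + (-50 + 52)/(n(1) + 42)))))*(-55) = (-8271/35813 + 19394/((17*(-21 + (-50 + 52)/(2 + 42)))))*(-55) = (-8271*1/35813 + 19394/((17*(-21 + 2/44))))*(-55) = (-8271/35813 + 19394/((17*(-21 + 2*(1/44)))))*(-55) = (-8271/35813 + 19394/((17*(-21 + 1/22))))*(-55) = (-8271/35813 + 19394/((17*(-461/22))))*(-55) = (-8271/35813 + 19394/(-7837/22))*(-55) = (-8271/35813 + 19394*(-22/7837))*(-55) = (-8271/35813 - 426668/7837)*(-55) = -15345080911/280666481*(-55) = 843979450105/280666481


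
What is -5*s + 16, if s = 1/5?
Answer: 15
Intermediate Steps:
s = ⅕ ≈ 0.20000
-5*s + 16 = -5*⅕ + 16 = -1 + 16 = 15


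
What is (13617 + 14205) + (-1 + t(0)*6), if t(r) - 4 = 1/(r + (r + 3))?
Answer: 27847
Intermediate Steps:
t(r) = 4 + 1/(3 + 2*r) (t(r) = 4 + 1/(r + (r + 3)) = 4 + 1/(r + (3 + r)) = 4 + 1/(3 + 2*r))
(13617 + 14205) + (-1 + t(0)*6) = (13617 + 14205) + (-1 + ((13 + 8*0)/(3 + 2*0))*6) = 27822 + (-1 + ((13 + 0)/(3 + 0))*6) = 27822 + (-1 + (13/3)*6) = 27822 + (-1 + 26) = 27822 + 25 = 27847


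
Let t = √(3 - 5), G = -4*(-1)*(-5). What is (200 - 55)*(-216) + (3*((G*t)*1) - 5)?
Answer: -31325 - 60*I*√2 ≈ -31325.0 - 84.853*I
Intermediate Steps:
G = -20 (G = 4*(-5) = -20)
t = I*√2 (t = √(-2) = I*√2 ≈ 1.4142*I)
(200 - 55)*(-216) + (3*((G*t)*1) - 5) = (200 - 55)*(-216) + (3*(-20*I*√2*1) - 5) = 145*(-216) + (3*(-20*I*√2*1) - 5) = -31320 + (3*(-20*I*√2) - 5) = -31320 + (-60*I*√2 - 5) = -31320 + (-5 - 60*I*√2) = -31325 - 60*I*√2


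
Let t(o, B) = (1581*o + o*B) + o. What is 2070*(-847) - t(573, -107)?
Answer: -2598465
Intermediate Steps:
t(o, B) = 1582*o + B*o (t(o, B) = (1581*o + B*o) + o = 1582*o + B*o)
2070*(-847) - t(573, -107) = 2070*(-847) - 573*(1582 - 107) = -1753290 - 573*1475 = -1753290 - 1*845175 = -1753290 - 845175 = -2598465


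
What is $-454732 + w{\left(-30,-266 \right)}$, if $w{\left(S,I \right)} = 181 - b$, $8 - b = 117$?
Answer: $-454442$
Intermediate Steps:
$b = -109$ ($b = 8 - 117 = -109$)
$w{\left(S,I \right)} = 290$ ($w{\left(S,I \right)} = 181 - -109 = 181 + 109 = 290$)
$-454732 + w{\left(-30,-266 \right)} = -454732 + 290 = -454442$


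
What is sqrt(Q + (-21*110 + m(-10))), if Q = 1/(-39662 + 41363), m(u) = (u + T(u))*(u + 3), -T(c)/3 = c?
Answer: I*sqrt(87516429)/189 ≈ 49.497*I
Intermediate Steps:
T(c) = -3*c
m(u) = -2*u*(3 + u) (m(u) = (u - 3*u)*(u + 3) = (-2*u)*(3 + u) = -2*u*(3 + u))
Q = 1/1701 ≈ 0.00058789
sqrt(Q + (-21*110 + m(-10))) = sqrt(1/1701 + (-21*110 + 2*(-10)*(-3 - 1*(-10)))) = sqrt(1/1701 + (-2310 + 2*(-10)*(-3 + 10))) = sqrt(1/1701 + (-2310 + 2*(-10)*7)) = sqrt(1/1701 + (-2310 - 140)) = sqrt(1/1701 - 2450) = sqrt(-4167449/1701) = I*sqrt(87516429)/189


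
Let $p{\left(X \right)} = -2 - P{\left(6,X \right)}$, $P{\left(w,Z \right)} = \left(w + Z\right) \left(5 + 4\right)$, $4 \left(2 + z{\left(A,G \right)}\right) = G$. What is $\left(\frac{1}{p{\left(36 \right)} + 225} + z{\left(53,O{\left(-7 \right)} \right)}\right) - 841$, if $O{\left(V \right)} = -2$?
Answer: $- \frac{261487}{310} \approx -843.51$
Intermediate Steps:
$z{\left(A,G \right)} = -2 + \frac{G}{4}$
$P{\left(w,Z \right)} = 9 Z + 9 w$ ($P{\left(w,Z \right)} = \left(Z + w\right) 9 = 9 Z + 9 w$)
$p{\left(X \right)} = -56 - 9 X$ ($p{\left(X \right)} = -2 - \left(9 X + 9 \cdot 6\right) = -2 - \left(9 X + 54\right) = -2 - \left(54 + 9 X\right) = -56 - 9 X$)
$\left(\frac{1}{p{\left(36 \right)} + 225} + z{\left(53,O{\left(-7 \right)} \right)}\right) - 841 = \left(\frac{1}{\left(-56 - 324\right) + 225} + \left(-2 + \frac{1}{4} \left(-2\right)\right)\right) - 841 = \left(\frac{1}{\left(-56 - 324\right) + 225} - \frac{5}{2}\right) - 841 = \left(\frac{1}{-380 + 225} - \frac{5}{2}\right) - 841 = \left(\frac{1}{-155} - \frac{5}{2}\right) - 841 = \left(- \frac{1}{155} - \frac{5}{2}\right) - 841 = - \frac{777}{310} - 841 = - \frac{261487}{310}$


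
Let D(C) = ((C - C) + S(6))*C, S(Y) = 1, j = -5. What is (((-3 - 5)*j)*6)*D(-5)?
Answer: -1200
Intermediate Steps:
D(C) = C (D(C) = ((C - C) + 1)*C = (0 + 1)*C = 1*C = C)
(((-3 - 5)*j)*6)*D(-5) = (((-3 - 5)*(-5))*6)*(-5) = (-8*(-5)*6)*(-5) = (40*6)*(-5) = 240*(-5) = -1200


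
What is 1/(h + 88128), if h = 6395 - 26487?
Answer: 1/68036 ≈ 1.4698e-5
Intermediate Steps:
h = -20092
1/(h + 88128) = 1/(-20092 + 88128) = 1/68036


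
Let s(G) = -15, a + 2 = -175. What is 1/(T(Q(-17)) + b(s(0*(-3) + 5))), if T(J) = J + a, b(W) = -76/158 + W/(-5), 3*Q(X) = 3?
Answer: -79/13705 ≈ -0.0057643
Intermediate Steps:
Q(X) = 1 (Q(X) = (⅓)*3 = 1)
a = -177 (a = -2 - 175 = -177)
b(W) = -38/79 - W/5 (b(W) = -76*1/158 + W*(-⅕) = -38/79 - W/5)
T(J) = -177 + J (T(J) = J - 177 = -177 + J)
1/(T(Q(-17)) + b(s(0*(-3) + 5))) = 1/((-177 + 1) + (-38/79 - ⅕*(-15))) = 1/(-176 + (-38/79 + 3)) = 1/(-176 + 199/79) = 1/(-13705/79) = -79/13705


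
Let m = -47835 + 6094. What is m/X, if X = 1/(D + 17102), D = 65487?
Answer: -3447347449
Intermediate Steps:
X = 1/82589 (X = 1/(65487 + 17102) = 1/82589 ≈ 1.2108e-5)
m = -41741
m/X = -41741/1/82589 = -41741*82589 = -3447347449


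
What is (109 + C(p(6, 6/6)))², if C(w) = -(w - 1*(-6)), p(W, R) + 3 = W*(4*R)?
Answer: 6724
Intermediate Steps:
p(W, R) = -3 + 4*R*W (p(W, R) = -3 + W*(4*R) = -3 + 4*R*W)
C(w) = -6 - w (C(w) = -(w + 6) = -(6 + w) = -6 - w)
(109 + C(p(6, 6/6)))² = (109 + (-6 - (-3 + 4*(6/6)*6)))² = (109 + (-6 - (-3 + 4*(6*(⅙))*6)))² = (109 + (-6 - (-3 + 4*1*6)))² = (109 + (-6 - (-3 + 24)))² = (109 + (-6 - 1*21))² = (109 + (-6 - 21))² = (109 - 27)² = 82² = 6724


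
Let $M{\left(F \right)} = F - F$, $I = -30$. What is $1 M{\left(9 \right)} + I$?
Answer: $-30$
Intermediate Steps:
$M{\left(F \right)} = 0$
$1 M{\left(9 \right)} + I = 1 \cdot 0 - 30 = 0 - 30 = -30$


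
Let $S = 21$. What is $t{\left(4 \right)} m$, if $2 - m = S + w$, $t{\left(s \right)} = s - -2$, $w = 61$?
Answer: $-480$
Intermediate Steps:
$t{\left(s \right)} = 2 + s$ ($t{\left(s \right)} = s + 2 = 2 + s$)
$m = -80$ ($m = 2 - \left(21 + 61\right) = 2 - 82 = -80$)
$t{\left(4 \right)} m = \left(2 + 4\right) \left(-80\right) = 6 \left(-80\right) = -480$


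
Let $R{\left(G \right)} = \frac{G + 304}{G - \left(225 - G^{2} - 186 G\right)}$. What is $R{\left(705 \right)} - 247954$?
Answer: $- \frac{155872561781}{628635} \approx -2.4795 \cdot 10^{5}$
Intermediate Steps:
$R{\left(G \right)} = \frac{304 + G}{-225 + G^{2} + 187 G}$ ($R{\left(G \right)} = \frac{304 + G}{G + \left(-225 + G^{2} + 186 G\right)} = \frac{304 + G}{-225 + G^{2} + 187 G}$)
$R{\left(705 \right)} - 247954 = \frac{304 + 705}{-225 + 705^{2} + 187 \cdot 705} - 247954 = \frac{1}{-225 + 497025 + 131835} \cdot 1009 - 247954 = \frac{1}{628635} \cdot 1009 - 247954 = \frac{1009}{628635} - 247954 = - \frac{155872561781}{628635}$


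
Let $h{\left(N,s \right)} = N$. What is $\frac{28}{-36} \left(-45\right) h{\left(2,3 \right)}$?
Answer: $70$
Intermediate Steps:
$\frac{28}{-36} \left(-45\right) h{\left(2,3 \right)} = \frac{28}{-36} \left(-45\right) 2 = 28 \left(- \frac{1}{36}\right) \left(-45\right) 2 = \left(- \frac{7}{9}\right) \left(-45\right) 2 = 35 \cdot 2 = 70$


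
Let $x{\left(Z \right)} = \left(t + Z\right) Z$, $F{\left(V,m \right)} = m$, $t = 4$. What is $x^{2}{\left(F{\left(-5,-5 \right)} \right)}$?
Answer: $25$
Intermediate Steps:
$x{\left(Z \right)} = Z \left(4 + Z\right)$ ($x{\left(Z \right)} = \left(4 + Z\right) Z = Z \left(4 + Z\right)$)
$x^{2}{\left(F{\left(-5,-5 \right)} \right)} = \left(- 5 \left(4 - 5\right)\right)^{2} = \left(\left(-5\right) \left(-1\right)\right)^{2} = 5^{2} = 25$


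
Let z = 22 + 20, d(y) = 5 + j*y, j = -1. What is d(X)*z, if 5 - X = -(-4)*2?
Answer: 336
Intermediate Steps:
X = -3 (X = 5 - (-1)*(-4*2) = 5 - (-1)*(-8) = 5 - 1*8 = 5 - 8 = -3)
d(y) = 5 - y
z = 42
d(X)*z = (5 - 1*(-3))*42 = (5 + 3)*42 = 8*42 = 336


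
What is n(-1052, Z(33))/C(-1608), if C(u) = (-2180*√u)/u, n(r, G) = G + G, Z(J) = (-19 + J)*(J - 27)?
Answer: -84*I*√402/545 ≈ -3.0903*I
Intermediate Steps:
Z(J) = (-27 + J)*(-19 + J) (Z(J) = (-19 + J)*(-27 + J) = (-27 + J)*(-19 + J))
n(r, G) = 2*G
C(u) = -2180/√u
n(-1052, Z(33))/C(-1608) = (2*(513 + 33² - 46*33))/((-(-545)*I*√402/201)) = (2*(513 + 1089 - 1518))/((-(-545)*I*√402/201)) = (2*84)/((545*I*√402/201)) = 168*(-I*√402/1090) = -84*I*√402/545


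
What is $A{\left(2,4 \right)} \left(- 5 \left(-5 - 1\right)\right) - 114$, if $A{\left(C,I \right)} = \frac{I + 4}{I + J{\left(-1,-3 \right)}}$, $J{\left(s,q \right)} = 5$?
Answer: $- \frac{262}{3} \approx -87.333$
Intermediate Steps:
$A{\left(C,I \right)} = \frac{4 + I}{5 + I}$ ($A{\left(C,I \right)} = \frac{I + 4}{I + 5} = \frac{4 + I}{5 + I}$)
$A{\left(2,4 \right)} \left(- 5 \left(-5 - 1\right)\right) - 114 = \frac{4 + 4}{5 + 4} \left(- 5 \left(-5 - 1\right)\right) - 114 = \frac{1}{9} \cdot 8 \left(\left(-5\right) \left(-6\right)\right) - 114 = \frac{1}{9} \cdot 8 \cdot 30 - 114 = \frac{8}{9} \cdot 30 - 114 = \frac{80}{3} - 114 = - \frac{262}{3}$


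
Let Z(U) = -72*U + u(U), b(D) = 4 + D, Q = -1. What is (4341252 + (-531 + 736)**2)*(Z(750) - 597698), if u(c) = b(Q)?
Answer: -2856559704515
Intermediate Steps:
u(c) = 3 (u(c) = 4 - 1 = 3)
Z(U) = 3 - 72*U (Z(U) = -72*U + 3 = 3 - 72*U)
(4341252 + (-531 + 736)**2)*(Z(750) - 597698) = (4341252 + (-531 + 736)**2)*((3 - 72*750) - 597698) = (4341252 + 205**2)*((3 - 54000) - 597698) = (4341252 + 42025)*(-53997 - 597698) = 4383277*(-651695) = -2856559704515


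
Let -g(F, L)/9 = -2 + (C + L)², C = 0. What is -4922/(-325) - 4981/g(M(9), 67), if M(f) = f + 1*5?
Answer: 200383951/13124475 ≈ 15.268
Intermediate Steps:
M(f) = 5 + f (M(f) = f + 5 = 5 + f)
g(F, L) = 18 - 9*L² (g(F, L) = -9*(-2 + (0 + L)²) = -9*(-2 + L²) = 18 - 9*L²)
-4922/(-325) - 4981/g(M(9), 67) = -4922/(-325) - 4981/(18 - 9*67²) = -4922*(-1/325) - 4981/(18 - 9*4489) = 4922/325 - 4981/(18 - 40401) = 4922/325 - 4981/(-40383) = 4922/325 - 4981*(-1/40383) = 4922/325 + 4981/40383 = 200383951/13124475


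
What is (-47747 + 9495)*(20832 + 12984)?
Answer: -1293529632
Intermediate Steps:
(-47747 + 9495)*(20832 + 12984) = -38252*33816 = -1293529632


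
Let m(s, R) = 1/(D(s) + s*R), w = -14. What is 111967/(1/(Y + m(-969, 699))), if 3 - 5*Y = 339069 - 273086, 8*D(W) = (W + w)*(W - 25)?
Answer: -3281228821767104/2220773 ≈ -1.4775e+9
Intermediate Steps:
D(W) = (-25 + W)*(-14 + W)/8 (D(W) = ((W - 14)*(W - 25))/8 = ((-14 + W)*(-25 + W))/8 = ((-25 + W)*(-14 + W))/8 = (-25 + W)*(-14 + W)/8)
m(s, R) = 1/(175/4 - 39*s/8 + s²/8 + R*s) (m(s, R) = 1/((175/4 - 39*s/8 + s²/8) + s*R) = 1/((175/4 - 39*s/8 + s²/8) + R*s) = 1/(175/4 - 39*s/8 + s²/8 + R*s))
Y = -13196 (Y = ⅗ - (339069 - 273086)/5 = ⅗ - ⅕*65983 = ⅗ - 65983/5 = -13196)
111967/(1/(Y + m(-969, 699))) = 111967/(1/(-13196 + 8/(350 + (-969)² - 39*(-969) + 8*699*(-969)))) = 111967/(1/(-13196 + 8/(350 + 938961 + 37791 - 5418648))) = 111967/(1/(-13196 + 8/(-4441546))) = 111967/(1/(-13196 + 8*(-1/4441546))) = 111967/(1/(-13196 - 4/2220773)) = 111967/(1/(-29305320512/2220773)) = 111967/(-2220773/29305320512) = 111967*(-29305320512/2220773) = -3281228821767104/2220773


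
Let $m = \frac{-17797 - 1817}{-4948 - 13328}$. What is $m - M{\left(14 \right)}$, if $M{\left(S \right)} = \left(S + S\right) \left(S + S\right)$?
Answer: $- \frac{2384795}{3046} \approx -782.93$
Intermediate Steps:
$m = \frac{3269}{3046}$ ($m = - \frac{19614}{-18276} = \left(-19614\right) \left(- \frac{1}{18276}\right) = \frac{3269}{3046} \approx 1.0732$)
$M{\left(S \right)} = 4 S^{2}$ ($M{\left(S \right)} = 2 S 2 S = 4 S^{2}$)
$m - M{\left(14 \right)} = \frac{3269}{3046} - 4 \cdot 14^{2} = \frac{3269}{3046} - 4 \cdot 196 = \frac{3269}{3046} - 784 = - \frac{2384795}{3046}$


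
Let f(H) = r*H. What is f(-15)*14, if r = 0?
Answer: 0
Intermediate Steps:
f(H) = 0 (f(H) = 0*H = 0)
f(-15)*14 = 0*14 = 0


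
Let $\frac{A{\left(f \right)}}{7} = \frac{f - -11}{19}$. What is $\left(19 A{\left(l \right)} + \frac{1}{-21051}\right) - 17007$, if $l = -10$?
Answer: $- \frac{357867001}{21051} \approx -17000.0$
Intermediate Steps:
$A{\left(f \right)} = \frac{77}{19} + \frac{7 f}{19}$ ($A{\left(f \right)} = 7 \frac{f - -11}{19} = 7 \left(f + 11\right) \frac{1}{19} = 7 \left(11 + f\right) \frac{1}{19} = 7 \left(\frac{11}{19} + \frac{f}{19}\right) = \frac{77}{19} + \frac{7 f}{19}$)
$\left(19 A{\left(l \right)} + \frac{1}{-21051}\right) - 17007 = \left(19 \left(\frac{77}{19} + \frac{7}{19} \left(-10\right)\right) + \frac{1}{-21051}\right) - 17007 = \left(19 \left(\frac{77}{19} - \frac{70}{19}\right) - \frac{1}{21051}\right) - 17007 = \left(19 \cdot \frac{7}{19} - \frac{1}{21051}\right) - 17007 = \left(7 - \frac{1}{21051}\right) - 17007 = \frac{147356}{21051} - 17007 = - \frac{357867001}{21051}$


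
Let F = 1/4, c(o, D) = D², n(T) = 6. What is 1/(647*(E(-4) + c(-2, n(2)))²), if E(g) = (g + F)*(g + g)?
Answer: 1/2818332 ≈ 3.5482e-7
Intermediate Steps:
F = ¼ ≈ 0.25000
E(g) = 2*g*(¼ + g) (E(g) = (g + ¼)*(g + g) = (¼ + g)*(2*g) = 2*g*(¼ + g))
1/(647*(E(-4) + c(-2, n(2)))²) = 1/(647*((½)*(-4)*(1 + 4*(-4)) + 6²)²) = 1/(647*((½)*(-4)*(1 - 16) + 36)²) = 1/(647*((½)*(-4)*(-15) + 36)²) = 1/(647*(30 + 36)²) = 1/(647*66²) = 1/(647*4356) = 1/2818332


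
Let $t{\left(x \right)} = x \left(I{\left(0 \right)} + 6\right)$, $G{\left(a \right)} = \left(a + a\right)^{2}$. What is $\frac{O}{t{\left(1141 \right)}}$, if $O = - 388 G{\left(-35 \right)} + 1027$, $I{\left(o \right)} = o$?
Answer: $- \frac{633391}{2282} \approx -277.56$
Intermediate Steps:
$G{\left(a \right)} = 4 a^{2}$ ($G{\left(a \right)} = \left(2 a\right)^{2} = 4 a^{2}$)
$t{\left(x \right)} = 6 x$ ($t{\left(x \right)} = x \left(0 + 6\right) = x 6 = 6 x$)
$O = -1900173$ ($O = - 388 \cdot 4 \left(-35\right)^{2} + 1027 = - 388 \cdot 4 \cdot 1225 + 1027 = \left(-388\right) 4900 + 1027 = -1901200 + 1027 = -1900173$)
$\frac{O}{t{\left(1141 \right)}} = - \frac{1900173}{6 \cdot 1141} = - \frac{1900173}{6846} = \left(-1900173\right) \frac{1}{6846} = - \frac{633391}{2282}$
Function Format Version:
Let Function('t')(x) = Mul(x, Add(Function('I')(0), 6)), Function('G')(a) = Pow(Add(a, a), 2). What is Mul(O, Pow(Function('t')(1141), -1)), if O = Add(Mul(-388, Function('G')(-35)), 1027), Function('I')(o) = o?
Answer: Rational(-633391, 2282) ≈ -277.56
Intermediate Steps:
Function('G')(a) = Mul(4, Pow(a, 2)) (Function('G')(a) = Pow(Mul(2, a), 2) = Mul(4, Pow(a, 2)))
Function('t')(x) = Mul(6, x) (Function('t')(x) = Mul(x, Add(0, 6)) = Mul(x, 6) = Mul(6, x))
O = -1900173 (O = Add(Mul(-388, Mul(4, Pow(-35, 2))), 1027) = Add(Mul(-388, Mul(4, 1225)), 1027) = Add(Mul(-388, 4900), 1027) = Add(-1901200, 1027) = -1900173)
Mul(O, Pow(Function('t')(1141), -1)) = Mul(-1900173, Pow(Mul(6, 1141), -1)) = Mul(-1900173, Pow(6846, -1)) = Mul(-1900173, Rational(1, 6846)) = Rational(-633391, 2282)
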